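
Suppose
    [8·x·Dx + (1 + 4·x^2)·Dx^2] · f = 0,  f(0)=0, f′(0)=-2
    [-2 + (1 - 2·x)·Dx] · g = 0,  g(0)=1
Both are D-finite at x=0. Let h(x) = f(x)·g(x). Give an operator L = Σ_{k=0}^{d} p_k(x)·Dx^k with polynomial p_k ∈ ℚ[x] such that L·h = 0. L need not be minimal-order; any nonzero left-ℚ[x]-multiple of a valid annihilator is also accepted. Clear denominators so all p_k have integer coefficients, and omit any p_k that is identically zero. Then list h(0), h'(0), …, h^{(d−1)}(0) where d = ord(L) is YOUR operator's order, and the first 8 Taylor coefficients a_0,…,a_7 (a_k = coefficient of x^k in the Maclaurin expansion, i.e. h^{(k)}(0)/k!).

L = 16·x + (4 - 8·x + 32·x^2)·Dx + (-1 + 2·x - 4·x^2 + 8·x^3)·Dx^2  (order 2).
h: a_k = 0, -2, -4, -16/3, -32/3, -416/15, -832/15, -9728/105, …
ICs: h(0) = 0, h′(0) = -2.

f: a_k = 0, -2, 0, 8/3, 0, -32/5, 0, 128/7, …
g: a_k = 1, 2, 4, 8, 16, 32, 64, 128, …
L₀ := L_f ⊗_s L_g (sym. prod.), ord ≤ 2.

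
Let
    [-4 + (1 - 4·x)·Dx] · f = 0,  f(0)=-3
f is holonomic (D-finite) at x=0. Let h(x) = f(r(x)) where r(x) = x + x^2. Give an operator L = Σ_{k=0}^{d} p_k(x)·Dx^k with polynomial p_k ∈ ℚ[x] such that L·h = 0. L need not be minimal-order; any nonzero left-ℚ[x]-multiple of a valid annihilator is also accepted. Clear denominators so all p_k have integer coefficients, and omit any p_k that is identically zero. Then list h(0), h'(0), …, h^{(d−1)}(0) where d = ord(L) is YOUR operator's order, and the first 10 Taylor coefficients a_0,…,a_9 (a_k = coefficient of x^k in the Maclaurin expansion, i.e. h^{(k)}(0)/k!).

f: a_k = -3, -12, -48, -192, -768, -3072, -12288, -49152, -196608, -786432, …
f∘r: x↦r, Dx↦Dx/r' in L_f ⇒ L₀.
L = (4 + 8·x) + (-1 + 4·x + 4·x^2)·Dx  (order 1).
h: a_k = -3, -12, -60, -288, -1392, -6720, -32448, -156672, -756480, -3652608, …
ICs: h(0) = -3.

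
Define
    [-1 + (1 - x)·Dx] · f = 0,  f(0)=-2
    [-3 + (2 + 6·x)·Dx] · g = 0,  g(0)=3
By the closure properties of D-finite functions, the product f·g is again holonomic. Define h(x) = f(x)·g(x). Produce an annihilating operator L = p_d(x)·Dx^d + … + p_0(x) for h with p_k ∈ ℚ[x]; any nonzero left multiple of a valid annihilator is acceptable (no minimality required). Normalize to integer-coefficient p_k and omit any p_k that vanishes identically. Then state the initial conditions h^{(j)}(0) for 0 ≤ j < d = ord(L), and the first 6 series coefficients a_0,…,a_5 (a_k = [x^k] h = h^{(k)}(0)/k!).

L = (5 + 3·x) + (-2 - 4·x + 6·x^2)·Dx  (order 1).
h: a_k = -6, -15, -33/4, -147/8, 39/64, -5025/128, …
ICs: h(0) = -6.

f: a_k = -2, -2, -2, -2, -2, -2, …
g: a_k = 3, 9/2, -27/8, 81/16, -1215/128, 5103/256, …
Product ⇒ symmetric product L₀, ord ≤ 1.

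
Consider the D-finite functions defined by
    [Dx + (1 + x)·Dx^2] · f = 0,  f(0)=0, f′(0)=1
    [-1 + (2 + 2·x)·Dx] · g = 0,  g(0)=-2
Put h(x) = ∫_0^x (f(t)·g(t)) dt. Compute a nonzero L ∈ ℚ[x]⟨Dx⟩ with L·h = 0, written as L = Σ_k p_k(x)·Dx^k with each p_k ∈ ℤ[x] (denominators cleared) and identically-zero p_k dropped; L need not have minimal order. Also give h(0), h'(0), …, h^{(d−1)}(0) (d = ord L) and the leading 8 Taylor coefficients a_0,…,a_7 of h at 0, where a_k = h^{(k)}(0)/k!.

f: a_k = 0, 1, -1/2, 1/3, -1/4, 1/5, -1/6, 1/7, …
g: a_k = -2, -1, 1/4, -1/8, 5/64, -7/128, 21/512, -33/1024, …
h₀=f·g: eliminate ⇒ L₀, order ≤ 2·1.
Integrate: L := L₀·Dx.
L = Dx + (4 + 8·x + 4·x^2)·Dx^3  (order 3).
h: a_k = 0, 0, -1, 0, 1/48, -1/60, 71/5760, -31/3360, …
ICs: h(0) = 0, h′(0) = 0, h′′(0) = -2.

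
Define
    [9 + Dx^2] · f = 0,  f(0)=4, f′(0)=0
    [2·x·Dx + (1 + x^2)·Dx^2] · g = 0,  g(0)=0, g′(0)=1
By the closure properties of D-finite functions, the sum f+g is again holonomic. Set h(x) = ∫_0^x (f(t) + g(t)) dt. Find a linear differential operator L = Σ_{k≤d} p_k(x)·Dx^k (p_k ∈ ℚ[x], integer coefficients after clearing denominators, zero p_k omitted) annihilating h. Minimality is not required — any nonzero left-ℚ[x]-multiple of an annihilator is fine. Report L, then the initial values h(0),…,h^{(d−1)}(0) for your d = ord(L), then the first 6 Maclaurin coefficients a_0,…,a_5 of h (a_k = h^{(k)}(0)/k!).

L = (-54·x + 540·x^3 + 162·x^5)·Dx^2 + (63 + 279·x^2 + 297·x^4 + 81·x^6)·Dx^3 + (-6·x + 60·x^3 + 18·x^5)·Dx^4 + (7 + 31·x^2 + 33·x^4 + 9·x^6)·Dx^5  (order 5).
h: a_k = 0, 4, 1/2, -6, -1/12, 27/10, …
ICs: h(0) = 0, h′(0) = 4, h′′(0) = 1, h′′′(0) = -36, h′′′′(0) = -2.

f: a_k = 4, 0, -18, 0, 27/2, 0, …
g: a_k = 0, 1, 0, -1/3, 0, 1/5, …
L₀ := lclm(L_f,L_g); ord L₀ ≤ 2+2.
h=∫₀ˣh₀: take L = L₀·Dx.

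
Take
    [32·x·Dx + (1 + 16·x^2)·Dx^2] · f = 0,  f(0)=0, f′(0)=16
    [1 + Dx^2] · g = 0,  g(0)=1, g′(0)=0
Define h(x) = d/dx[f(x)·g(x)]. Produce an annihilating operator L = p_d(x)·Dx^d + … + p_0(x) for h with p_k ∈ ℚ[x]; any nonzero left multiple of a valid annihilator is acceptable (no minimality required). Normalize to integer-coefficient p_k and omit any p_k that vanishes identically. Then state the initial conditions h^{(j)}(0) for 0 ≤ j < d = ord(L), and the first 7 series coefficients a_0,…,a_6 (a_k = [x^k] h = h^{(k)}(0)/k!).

f: a_k = 0, 16, 0, -256/3, 0, 4096/5, 0, …
g: a_k = 1, 0, -1/2, 0, 1/24, 0, -1/720, …
L₀ := L_f ⊗_s L_g (sym. prod.), ord ≤ 4.
Derive L from L₀ (diff closure).
L = (209105 + 6893664·x^2 + 261353216·x^4 + 52248576·x^6 - 2162688·x^8 - 60817408·x^10 + 16777216·x^12) + (108608·x + 9933824·x^3 + 133857280·x^5 + 44564480·x^7 + 20971520·x^9 + 67108864·x^11)·Dx + (210210 + 6980800·x^2 + 263314944·x^4 + 66224128·x^6 + 4063232·x^8 - 54525952·x^10 + 33554432·x^12)·Dx^2 + (108608·x + 9933824·x^3 + 133857280·x^5 + 44564480·x^7 + 20971520·x^9 + 67108864·x^11)·Dx^3 + (1105 + 87136·x^2 + 1961728·x^4 + 13975552·x^6 + 6225920·x^8 + 6291456·x^10 + 16777216·x^12)·Dx^4  (order 4).
h: a_k = 16, 0, -280, 0, 12938/3, 0, -3079271/45, …
ICs: h(0) = 16, h′(0) = 0, h′′(0) = -560, h′′′(0) = 0.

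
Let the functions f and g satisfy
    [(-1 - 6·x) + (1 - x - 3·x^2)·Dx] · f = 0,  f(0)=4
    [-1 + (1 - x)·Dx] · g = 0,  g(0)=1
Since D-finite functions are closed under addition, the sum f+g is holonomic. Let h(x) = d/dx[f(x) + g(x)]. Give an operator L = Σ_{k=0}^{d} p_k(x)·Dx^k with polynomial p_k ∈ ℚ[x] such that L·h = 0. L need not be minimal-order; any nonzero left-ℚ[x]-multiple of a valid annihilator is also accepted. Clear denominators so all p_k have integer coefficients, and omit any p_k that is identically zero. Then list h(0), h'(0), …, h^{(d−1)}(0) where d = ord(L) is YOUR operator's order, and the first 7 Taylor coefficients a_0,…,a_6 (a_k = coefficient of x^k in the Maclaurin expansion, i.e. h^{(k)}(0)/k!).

L = (-6 - 72·x - 216·x^3 + 54·x^4) + (6 + 30·x - 18·x^2 + 72·x^3 - 207·x^4 + 54·x^5)·Dx + (-1 + 2·x - 7·x^2 + 18·x^3 + 12·x^4 - 33·x^5 + 9·x^6)·Dx^2  (order 2).
h: a_k = 5, 34, 87, 308, 805, 2334, 6083, …
ICs: h(0) = 5, h′(0) = 34.

f: a_k = 4, 4, 16, 28, 76, 160, 388, …
g: a_k = 1, 1, 1, 1, 1, 1, 1, …
f+g: L₀ = lclm(L_f,L_g), ord ≤ 1+1.
Derive L from L₀ (diff closure).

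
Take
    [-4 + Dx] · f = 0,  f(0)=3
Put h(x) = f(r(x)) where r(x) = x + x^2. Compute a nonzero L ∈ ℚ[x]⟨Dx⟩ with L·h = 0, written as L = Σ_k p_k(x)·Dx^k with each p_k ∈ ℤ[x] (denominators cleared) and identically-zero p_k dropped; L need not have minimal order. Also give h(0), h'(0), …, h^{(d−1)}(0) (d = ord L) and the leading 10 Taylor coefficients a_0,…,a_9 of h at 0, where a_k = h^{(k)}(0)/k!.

f: a_k = 3, 12, 24, 32, 32, 128/5, 256/15, 1024/105, 512/105, 2048/945, …
Change of var in L_f (x↦r) gives L₀.
L = (-4 - 8·x) + Dx  (order 1).
h: a_k = 3, 12, 36, 80, 152, 1248/5, 5536/15, 52096/105, 4320/7, 675968/945, …
ICs: h(0) = 3.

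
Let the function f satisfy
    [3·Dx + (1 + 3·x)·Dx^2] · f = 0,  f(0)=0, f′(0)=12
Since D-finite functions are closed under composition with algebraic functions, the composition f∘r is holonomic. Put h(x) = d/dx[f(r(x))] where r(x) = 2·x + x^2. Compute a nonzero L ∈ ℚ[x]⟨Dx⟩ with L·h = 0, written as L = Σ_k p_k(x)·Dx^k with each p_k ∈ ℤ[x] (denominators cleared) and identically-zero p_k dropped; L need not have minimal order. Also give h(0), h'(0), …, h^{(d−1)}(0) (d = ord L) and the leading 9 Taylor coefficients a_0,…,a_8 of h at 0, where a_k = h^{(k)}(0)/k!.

L = (5 + 6·x + 3·x^2) + (1 + 7·x + 9·x^2 + 3·x^3)·Dx  (order 1).
h: a_k = 24, -120, 648, -3528, 19224, -104760, 570888, -3111048, 16953624, …
ICs: h(0) = 24.

f: a_k = 0, 12, -18, 36, -81, 972/5, -486, 8748/7, -6561/2, …
h₀=f(r): pull back L_f along r ⇒ L₀.
Derive L from L₀ (diff closure).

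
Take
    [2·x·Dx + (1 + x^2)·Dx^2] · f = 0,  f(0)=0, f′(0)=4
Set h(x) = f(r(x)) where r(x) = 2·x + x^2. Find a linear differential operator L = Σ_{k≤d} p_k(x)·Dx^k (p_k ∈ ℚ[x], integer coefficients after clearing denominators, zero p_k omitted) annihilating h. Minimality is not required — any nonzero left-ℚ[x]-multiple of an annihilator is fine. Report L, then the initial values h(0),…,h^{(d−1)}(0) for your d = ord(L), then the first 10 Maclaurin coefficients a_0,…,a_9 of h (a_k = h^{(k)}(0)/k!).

L = (-1 + 8·x + 16·x^2 + 12·x^3 + 3·x^4)·Dx + (1 + x + 4·x^2 + 8·x^3 + 5·x^4 + x^5)·Dx^2  (order 2).
h: a_k = 0, 8, 4, -32/3, -16, 88/5, 188/3, -64/7, -224, -1336/9, …
ICs: h(0) = 0, h′(0) = 8.

f: a_k = 0, 4, 0, -4/3, 0, 4/5, 0, -4/7, 0, 4/9, …
f∘r: x↦r, Dx↦Dx/r' in L_f ⇒ L₀.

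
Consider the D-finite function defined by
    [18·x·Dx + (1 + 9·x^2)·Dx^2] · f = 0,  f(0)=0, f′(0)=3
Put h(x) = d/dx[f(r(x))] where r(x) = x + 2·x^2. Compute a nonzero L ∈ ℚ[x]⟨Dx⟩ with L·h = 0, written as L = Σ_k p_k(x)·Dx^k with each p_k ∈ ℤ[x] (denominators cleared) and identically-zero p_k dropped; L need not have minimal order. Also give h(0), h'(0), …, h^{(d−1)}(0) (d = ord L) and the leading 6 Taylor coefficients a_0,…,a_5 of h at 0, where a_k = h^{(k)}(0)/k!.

f: a_k = 0, 3, 0, -9, 0, 243/5, …
L₀ from L_f via x↦r, Dx↦r'^{-1}Dx.
h=h₀': d/dx-closure on L₀ ⇒ L.
L = (-4 + 18·x + 144·x^2 + 432·x^3 + 432·x^4) + (1 + 4·x + 9·x^2 + 72·x^3 + 180·x^4 + 144·x^5)·Dx  (order 1).
h: a_k = 3, 12, -27, -216, -297, 2484, …
ICs: h(0) = 3.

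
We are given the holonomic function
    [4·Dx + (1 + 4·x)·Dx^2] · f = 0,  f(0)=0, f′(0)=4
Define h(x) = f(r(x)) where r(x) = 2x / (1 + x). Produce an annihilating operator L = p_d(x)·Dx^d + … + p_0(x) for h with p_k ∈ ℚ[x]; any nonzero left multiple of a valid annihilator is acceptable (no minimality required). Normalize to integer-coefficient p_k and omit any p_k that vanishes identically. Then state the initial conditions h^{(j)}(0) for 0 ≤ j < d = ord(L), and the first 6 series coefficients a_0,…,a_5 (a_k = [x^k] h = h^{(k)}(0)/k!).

f: a_k = 0, 4, -8, 64/3, -64, 1024/5, …
Substitute x→r, Dx→(1/r')Dx; clear ⇒ L₀.
L = (10 + 18·x)·Dx + (1 + 10·x + 9·x^2)·Dx^2  (order 2).
h: a_k = 0, 8, -40, 728/3, -1640, 59048/5, …
ICs: h(0) = 0, h′(0) = 8.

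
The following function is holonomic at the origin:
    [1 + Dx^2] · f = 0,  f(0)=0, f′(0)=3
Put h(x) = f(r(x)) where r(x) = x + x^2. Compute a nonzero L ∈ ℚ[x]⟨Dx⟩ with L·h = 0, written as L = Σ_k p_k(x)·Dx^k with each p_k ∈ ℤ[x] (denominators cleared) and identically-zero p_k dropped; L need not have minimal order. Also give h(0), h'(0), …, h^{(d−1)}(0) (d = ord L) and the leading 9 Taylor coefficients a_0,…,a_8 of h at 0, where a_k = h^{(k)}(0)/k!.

L = (1 + 6·x + 12·x^2 + 8·x^3) - 2·Dx + (1 + 2·x)·Dx^2  (order 2).
h: a_k = 0, 3, 3, -1/2, -3/2, -59/40, -3/8, 419/1680, 59/240, …
ICs: h(0) = 0, h′(0) = 3.

f: a_k = 0, 3, 0, -1/2, 0, 1/40, 0, -1/1680, 0, …
Change of var in L_f (x↦r) gives L₀.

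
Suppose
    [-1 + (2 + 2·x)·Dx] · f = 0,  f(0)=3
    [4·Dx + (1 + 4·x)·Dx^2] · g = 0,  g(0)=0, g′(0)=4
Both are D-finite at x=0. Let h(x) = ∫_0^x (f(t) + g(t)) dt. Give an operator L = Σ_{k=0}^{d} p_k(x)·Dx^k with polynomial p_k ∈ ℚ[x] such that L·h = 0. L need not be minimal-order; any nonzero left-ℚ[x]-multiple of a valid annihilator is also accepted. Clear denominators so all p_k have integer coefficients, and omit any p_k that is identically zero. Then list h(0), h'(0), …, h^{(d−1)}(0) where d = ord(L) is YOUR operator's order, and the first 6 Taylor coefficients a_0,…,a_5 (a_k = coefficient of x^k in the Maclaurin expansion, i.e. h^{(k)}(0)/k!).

L = (52 + 16·x)·Dx^2 + (125 + 232·x + 80·x^2)·Dx^3 + (14 + 78·x + 96·x^2 + 32·x^3)·Dx^4  (order 4).
h: a_k = 0, 3, 11/4, -67/24, 1033/192, -8207/640, …
ICs: h(0) = 0, h′(0) = 3, h′′(0) = 11/2, h′′′(0) = -67/4.

f: a_k = 3, 3/2, -3/8, 3/16, -15/128, 21/256, …
g: a_k = 0, 4, -8, 64/3, -64, 1024/5, …
Sum ⇒ L₀ = lclm(L_f,L_g) in ℚ(x)⟨Dx⟩.
h=∫₀ˣh₀: take L = L₀·Dx.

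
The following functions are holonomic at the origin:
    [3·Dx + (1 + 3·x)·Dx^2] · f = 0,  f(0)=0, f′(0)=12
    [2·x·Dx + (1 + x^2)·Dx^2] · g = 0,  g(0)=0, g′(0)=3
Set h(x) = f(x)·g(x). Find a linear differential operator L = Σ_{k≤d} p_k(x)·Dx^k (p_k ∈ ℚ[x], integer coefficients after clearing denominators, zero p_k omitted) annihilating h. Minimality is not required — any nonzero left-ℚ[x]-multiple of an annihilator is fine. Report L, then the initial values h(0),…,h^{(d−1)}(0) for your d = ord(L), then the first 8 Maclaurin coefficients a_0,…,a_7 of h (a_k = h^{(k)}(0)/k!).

f: a_k = 0, 12, -18, 36, -81, 972/5, -486, 8748/7, …
g: a_k = 0, 3, 0, -1, 0, 3/5, 0, -3/7, …
Sym-product of L_f,L_g gives L₀ (≤ ord 4).
L = (264 + 1260·x + 1008·x^2 + 3420·x^3 + 3240·x^4 + 4212·x^5 + 324·x^7)·Dx + (178 + 660·x + 3828·x^2 + 7308·x^3 + 12960·x^4 + 10044·x^5 + 11340·x^6 + 324·x^7 + 1134·x^8)·Dx^2 + (132 + 608·x + 1728·x^2 + 4568·x^3 + 6456·x^4 + 8856·x^5 + 5184·x^6 + 5544·x^7 + 324·x^8 + 648·x^9)·Dx^3 + (13 + 102·x + 341·x^2 + 744·x^3 + 1138·x^4 + 1236·x^5 + 1386·x^6 + 648·x^7 + 657·x^8 + 54·x^9 + 81·x^10)·Dx^4  (order 4).
h: a_k = 0, 0, 36, -54, 96, -225, 2772/5, -6939/5, …
ICs: h(0) = 0, h′(0) = 0, h′′(0) = 72, h′′′(0) = -324.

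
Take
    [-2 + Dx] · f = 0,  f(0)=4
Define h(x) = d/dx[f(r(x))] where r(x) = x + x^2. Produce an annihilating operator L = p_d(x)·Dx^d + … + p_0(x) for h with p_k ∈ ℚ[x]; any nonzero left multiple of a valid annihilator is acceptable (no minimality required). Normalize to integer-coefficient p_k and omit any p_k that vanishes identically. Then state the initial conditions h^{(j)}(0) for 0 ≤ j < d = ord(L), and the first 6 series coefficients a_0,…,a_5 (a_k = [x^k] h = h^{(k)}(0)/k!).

L = (4 + 8·x + 8·x^2) + (-1 - 2·x)·Dx  (order 1).
h: a_k = 8, 32, 64, 320/3, 416/3, 2432/15, …
ICs: h(0) = 8.

f: a_k = 4, 8, 8, 16/3, 8/3, 16/15, …
Change of var in L_f (x↦r) gives L₀.
h=h₀': d/dx-closure on L₀ ⇒ L.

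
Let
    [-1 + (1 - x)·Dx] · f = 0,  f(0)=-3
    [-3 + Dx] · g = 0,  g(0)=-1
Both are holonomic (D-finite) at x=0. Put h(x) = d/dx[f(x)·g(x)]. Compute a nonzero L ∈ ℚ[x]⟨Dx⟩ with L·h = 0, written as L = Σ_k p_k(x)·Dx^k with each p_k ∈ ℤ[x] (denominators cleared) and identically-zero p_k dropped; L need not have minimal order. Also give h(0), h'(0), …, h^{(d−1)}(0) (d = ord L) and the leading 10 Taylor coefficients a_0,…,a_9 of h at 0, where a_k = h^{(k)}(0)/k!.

f: a_k = -3, -3, -3, -3, -3, -3, -3, -3, -3, -3, …
g: a_k = -1, -3, -9/2, -9/2, -27/8, -81/40, -81/80, -243/560, -729/4480, -243/4480, …
Product ⇒ symmetric product L₀, ord ≤ 1.
h₀' ⇒ L via d/dx closure of L₀.
L = (17 - 24·x + 9·x^2) + (-4 + 7·x - 3·x^2)·Dx  (order 1).
h: a_k = 12, 51, 117, 393/2, 276, 13977/40, 16671/40, 268923/560, 606717/1120, 2698707/4480, …
ICs: h(0) = 12.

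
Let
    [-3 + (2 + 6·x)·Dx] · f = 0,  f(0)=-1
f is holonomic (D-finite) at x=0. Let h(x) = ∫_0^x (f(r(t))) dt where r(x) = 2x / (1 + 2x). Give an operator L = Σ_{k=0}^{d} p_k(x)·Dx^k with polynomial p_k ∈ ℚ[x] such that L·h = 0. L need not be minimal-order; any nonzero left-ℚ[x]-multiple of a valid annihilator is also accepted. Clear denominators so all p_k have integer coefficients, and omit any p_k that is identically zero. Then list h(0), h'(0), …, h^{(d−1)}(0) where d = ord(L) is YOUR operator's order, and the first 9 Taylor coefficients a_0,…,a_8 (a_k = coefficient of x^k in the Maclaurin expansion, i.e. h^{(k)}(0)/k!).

f: a_k = -1, -3/2, 9/8, -27/16, 405/128, -1701/256, 15309/1024, -72171/2048, 2814669/32768, …
L₀ from L_f via x↦r, Dx↦r'^{-1}Dx.
h=∫h₀ ⇒ L = L₀·Dx.
L = -3·Dx + (1 + 10·x + 16·x^2)·Dx^2  (order 2).
h: a_k = 0, -1, -3/2, 7/2, -87/8, 1677/40, -3023/16, 106305/112, -658335/128, …
ICs: h(0) = 0, h′(0) = -1.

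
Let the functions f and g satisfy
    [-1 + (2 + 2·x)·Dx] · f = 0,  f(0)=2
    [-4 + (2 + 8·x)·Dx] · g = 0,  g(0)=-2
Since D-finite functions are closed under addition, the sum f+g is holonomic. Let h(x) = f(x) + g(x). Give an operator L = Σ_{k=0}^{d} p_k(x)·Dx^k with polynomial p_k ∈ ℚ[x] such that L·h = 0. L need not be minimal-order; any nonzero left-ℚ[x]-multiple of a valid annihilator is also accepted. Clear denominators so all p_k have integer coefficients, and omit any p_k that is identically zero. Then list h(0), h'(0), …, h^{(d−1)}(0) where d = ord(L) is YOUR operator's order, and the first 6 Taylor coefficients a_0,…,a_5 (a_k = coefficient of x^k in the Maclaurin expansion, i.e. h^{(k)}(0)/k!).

f: a_k = 2, 1, -1/4, 1/8, -5/64, 7/128, …
g: a_k = -2, -4, 4, -8, 20, -56, …
f+g: L₀ = lclm(L_f,L_g), ord ≤ 1+1.
L = -2 + (5 + 8·x)·Dx + (2 + 10·x + 8·x^2)·Dx^2  (order 2).
h: a_k = 0, -3, 15/4, -63/8, 1275/64, -7161/128, …
ICs: h(0) = 0, h′(0) = -3.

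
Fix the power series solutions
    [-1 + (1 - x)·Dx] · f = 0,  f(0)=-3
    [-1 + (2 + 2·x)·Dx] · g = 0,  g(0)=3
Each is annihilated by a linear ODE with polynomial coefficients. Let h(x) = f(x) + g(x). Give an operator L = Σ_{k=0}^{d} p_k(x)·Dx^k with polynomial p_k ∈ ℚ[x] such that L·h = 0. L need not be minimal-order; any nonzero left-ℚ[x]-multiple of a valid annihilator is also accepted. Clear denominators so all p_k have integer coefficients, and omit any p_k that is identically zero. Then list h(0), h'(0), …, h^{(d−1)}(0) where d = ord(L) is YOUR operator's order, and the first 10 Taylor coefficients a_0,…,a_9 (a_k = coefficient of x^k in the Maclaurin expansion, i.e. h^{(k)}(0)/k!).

L = (-5 - 3·x) + (9 + 14·x + 9·x^2)·Dx + (-2 - 6·x + 2·x^2 + 6·x^3)·Dx^2  (order 2).
h: a_k = 0, -3/2, -27/8, -45/16, -399/128, -747/256, -3135/1024, -6045/2048, -99591/32768, -194463/65536, …
ICs: h(0) = 0, h′(0) = -3/2.

f: a_k = -3, -3, -3, -3, -3, -3, -3, -3, -3, -3, …
g: a_k = 3, 3/2, -3/8, 3/16, -15/128, 21/256, -63/1024, 99/2048, -1287/32768, 2145/65536, …
f+g: L₀ = lclm(L_f,L_g), ord ≤ 1+1.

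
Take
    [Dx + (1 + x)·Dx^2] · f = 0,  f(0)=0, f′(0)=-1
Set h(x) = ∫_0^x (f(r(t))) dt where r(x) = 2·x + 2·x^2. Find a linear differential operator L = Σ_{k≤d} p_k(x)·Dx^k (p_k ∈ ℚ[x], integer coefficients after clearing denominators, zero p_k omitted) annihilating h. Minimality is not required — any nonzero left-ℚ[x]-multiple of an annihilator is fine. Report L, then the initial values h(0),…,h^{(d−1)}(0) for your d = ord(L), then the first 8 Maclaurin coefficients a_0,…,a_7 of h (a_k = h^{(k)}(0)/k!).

f: a_k = 0, -1, 1/2, -1/3, 1/4, -1/5, 1/6, -1/7, …
Change of var in L_f (x↦r) gives L₀.
∫: right-multiply L₀ by Dx.
L = (4·x + 4·x^2)·Dx^2 + (1 + 4·x + 6·x^2 + 4·x^3)·Dx^3  (order 3).
h: a_k = 0, 0, -1, 0, 1/3, -2/5, 4/15, 0, …
ICs: h(0) = 0, h′(0) = 0, h′′(0) = -2.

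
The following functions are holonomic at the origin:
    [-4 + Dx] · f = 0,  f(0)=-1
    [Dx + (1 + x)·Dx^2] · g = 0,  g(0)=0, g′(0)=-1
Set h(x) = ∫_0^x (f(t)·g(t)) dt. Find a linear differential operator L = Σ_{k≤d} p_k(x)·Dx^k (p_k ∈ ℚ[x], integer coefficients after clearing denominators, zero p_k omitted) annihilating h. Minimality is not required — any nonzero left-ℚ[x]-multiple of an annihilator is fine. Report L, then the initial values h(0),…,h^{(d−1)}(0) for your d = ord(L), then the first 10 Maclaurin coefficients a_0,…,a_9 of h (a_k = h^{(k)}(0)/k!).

f: a_k = -1, -4, -8, -32/3, -32/3, -128/15, -256/45, -1024/315, -512/315, -2048/2835, …
g: a_k = 0, -1, 1/2, -1/3, 1/4, -1/5, 1/6, -1/7, 1/8, -1/9, …
Sym-product of L_f,L_g gives L₀ (≤ ord 2).
∫: right-multiply L₀ by Dx.
L = (12 + 16·x)·Dx + (-7 - 8·x)·Dx^2 + (1 + x)·Dx^3  (order 3).
h: a_k = 0, 0, 1/2, 7/6, 19/12, 31/20, 6/5, 97/126, 1067/2520, 659/3240, …
ICs: h(0) = 0, h′(0) = 0, h′′(0) = 1.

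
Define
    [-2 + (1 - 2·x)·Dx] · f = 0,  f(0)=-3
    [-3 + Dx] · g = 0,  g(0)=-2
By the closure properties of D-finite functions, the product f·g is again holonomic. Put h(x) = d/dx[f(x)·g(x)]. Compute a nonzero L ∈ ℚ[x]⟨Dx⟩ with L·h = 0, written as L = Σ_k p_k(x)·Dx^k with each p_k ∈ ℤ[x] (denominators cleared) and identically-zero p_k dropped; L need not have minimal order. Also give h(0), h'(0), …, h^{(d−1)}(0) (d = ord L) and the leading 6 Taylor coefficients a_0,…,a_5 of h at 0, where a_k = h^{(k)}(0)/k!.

L = (29 - 60·x + 36·x^2) + (-5 + 16·x - 12·x^2)·Dx  (order 1).
h: a_k = 30, 174, 603, 1689, 17133/4, 41265/4, …
ICs: h(0) = 30.

f: a_k = -3, -6, -12, -24, -48, -96, …
g: a_k = -2, -6, -9, -9, -27/4, -81/20, …
Sym-product of L_f,L_g gives L₀ (≤ ord 1).
h₀' ⇒ L via d/dx closure of L₀.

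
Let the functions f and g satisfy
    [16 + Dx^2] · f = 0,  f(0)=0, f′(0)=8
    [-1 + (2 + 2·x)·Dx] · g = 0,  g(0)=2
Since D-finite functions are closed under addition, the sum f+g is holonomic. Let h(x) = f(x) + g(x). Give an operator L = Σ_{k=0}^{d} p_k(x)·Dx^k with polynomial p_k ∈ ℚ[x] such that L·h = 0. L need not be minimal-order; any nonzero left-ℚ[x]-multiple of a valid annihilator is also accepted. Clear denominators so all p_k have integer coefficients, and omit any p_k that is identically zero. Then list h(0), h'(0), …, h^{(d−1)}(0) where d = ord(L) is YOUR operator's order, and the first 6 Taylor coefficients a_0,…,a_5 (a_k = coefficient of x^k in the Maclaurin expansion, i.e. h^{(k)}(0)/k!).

f: a_k = 0, 8, 0, -64/3, 0, 256/15, …
g: a_k = 2, 1, -1/4, 1/8, -5/64, 7/128, …
L₀ := lclm(L_f,L_g); ord L₀ ≤ 2+1.
L = (-1072 - 2048·x - 1024·x^2) + (2016 + 6112·x + 6144·x^2 + 2048·x^3)·Dx + (-67 - 128·x - 64·x^2)·Dx^2 + (126 + 382·x + 384·x^2 + 128·x^3)·Dx^3  (order 3).
h: a_k = 2, 9, -1/4, -509/24, -5/64, 32873/1920, …
ICs: h(0) = 2, h′(0) = 9, h′′(0) = -1/2.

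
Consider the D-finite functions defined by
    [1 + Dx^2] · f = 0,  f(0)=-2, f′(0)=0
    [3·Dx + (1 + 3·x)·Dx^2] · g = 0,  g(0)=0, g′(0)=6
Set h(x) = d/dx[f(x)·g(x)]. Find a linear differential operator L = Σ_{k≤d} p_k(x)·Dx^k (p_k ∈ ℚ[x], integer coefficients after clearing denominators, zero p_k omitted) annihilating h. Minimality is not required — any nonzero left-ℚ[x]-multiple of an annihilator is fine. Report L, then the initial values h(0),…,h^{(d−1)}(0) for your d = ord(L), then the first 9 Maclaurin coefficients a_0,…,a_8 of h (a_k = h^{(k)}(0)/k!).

f: a_k = -2, 0, 1, 0, -1/12, 0, 1/360, 0, -1/20160, …
g: a_k = 0, 6, -9, 18, -81/2, 486/5, -243, 4374/7, -6561/4, …
L₀ := L_f ⊗_s L_g (sym. prod.), ord ≤ 4.
h₀' ⇒ L via d/dx closure of L₀.
L = (-8897 - 1764·x - 7722·x^2 - 14364·x^3 - 7533·x^4 + 5832·x^5 + 2916·x^6) + (-3432 - 13248·x - 12420·x^2 - 8100·x^3 + 9720·x^4 + 5832·x^5)·Dx + (-9100 - 3204·x - 11070·x^2 - 17064·x^3 - 6318·x^4 + 11664·x^5 + 5832·x^6)·Dx^2 + (-3432 - 13248·x - 12420·x^2 - 8100·x^3 + 9720·x^4 + 5832·x^5)·Dx^3 + (-203 - 1440·x - 3348·x^2 - 2700·x^3 + 1215·x^4 + 5832·x^5 + 2916·x^6)·Dx^4  (order 4).
h: a_k = -12, 36, -90, 288, -1769/2, 5355/2, -484679/60, 121634/5, -81962427/1120, …
ICs: h(0) = -12, h′(0) = 36, h′′(0) = -180, h′′′(0) = 1728.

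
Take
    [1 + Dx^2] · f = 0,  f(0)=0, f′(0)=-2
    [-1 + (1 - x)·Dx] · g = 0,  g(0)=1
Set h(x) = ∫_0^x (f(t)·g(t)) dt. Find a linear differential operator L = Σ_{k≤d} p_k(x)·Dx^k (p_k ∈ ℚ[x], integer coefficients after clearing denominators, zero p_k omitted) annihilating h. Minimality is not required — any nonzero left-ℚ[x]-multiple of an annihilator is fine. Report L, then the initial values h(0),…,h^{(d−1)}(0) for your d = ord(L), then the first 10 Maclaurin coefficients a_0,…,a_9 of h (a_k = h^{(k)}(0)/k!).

f: a_k = 0, -2, 0, 1/3, 0, -1/60, 0, 1/2520, 0, -1/181440, …
g: a_k = 1, 1, 1, 1, 1, 1, 1, 1, 1, 1, …
L₀ := L_f ⊗_s L_g (sym. prod.), ord ≤ 2.
Integrate: L := L₀·Dx.
L = (-1 + x)·Dx + 2·Dx^2 + (-1 + x)·Dx^3  (order 3).
h: a_k = 0, 0, -1, -2/3, -5/12, -1/3, -101/360, -101/420, -4241/20160, -4241/22680, …
ICs: h(0) = 0, h′(0) = 0, h′′(0) = -2.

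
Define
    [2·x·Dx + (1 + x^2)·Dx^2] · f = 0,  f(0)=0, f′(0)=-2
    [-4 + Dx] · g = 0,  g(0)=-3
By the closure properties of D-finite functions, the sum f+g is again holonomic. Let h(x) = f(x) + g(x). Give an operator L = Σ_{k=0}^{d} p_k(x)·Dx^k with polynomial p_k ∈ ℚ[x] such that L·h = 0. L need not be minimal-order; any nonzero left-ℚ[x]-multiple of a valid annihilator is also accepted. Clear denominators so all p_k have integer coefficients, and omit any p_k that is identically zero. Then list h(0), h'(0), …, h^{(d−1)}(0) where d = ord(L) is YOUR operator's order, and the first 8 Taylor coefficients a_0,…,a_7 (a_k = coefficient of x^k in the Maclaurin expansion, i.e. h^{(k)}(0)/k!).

L = (4 - 16·x - 12·x^2 - 16·x^3)·Dx + (-9 - 13·x^2 - 8·x^4)·Dx^2 + (2 + x + 4·x^2 + x^3 + 2·x^4)·Dx^3  (order 3).
h: a_k = -3, -14, -24, -94/3, -32, -26, -256/15, -142/15, …
ICs: h(0) = -3, h′(0) = -14, h′′(0) = -48.

f: a_k = 0, -2, 0, 2/3, 0, -2/5, 0, 2/7, …
g: a_k = -3, -12, -24, -32, -32, -128/5, -256/15, -1024/105, …
Weyl lclm of L_f,L_g ⇒ L₀ (ord ≤ 3).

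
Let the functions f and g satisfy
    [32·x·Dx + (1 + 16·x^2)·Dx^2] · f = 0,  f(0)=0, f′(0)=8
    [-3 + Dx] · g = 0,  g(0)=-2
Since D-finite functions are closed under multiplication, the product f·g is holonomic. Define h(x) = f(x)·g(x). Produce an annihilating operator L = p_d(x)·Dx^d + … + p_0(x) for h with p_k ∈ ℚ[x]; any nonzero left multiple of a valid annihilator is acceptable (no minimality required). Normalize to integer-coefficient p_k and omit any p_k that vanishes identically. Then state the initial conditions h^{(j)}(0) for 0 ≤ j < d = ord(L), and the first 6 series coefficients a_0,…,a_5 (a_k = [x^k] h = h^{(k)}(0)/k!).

L = (9 - 96·x + 144·x^2) + (-6 + 32·x - 96·x^2)·Dx + (1 + 16·x^2)·Dx^2  (order 2).
h: a_k = 0, -16, -48, 40/3, 184, -2446/5, …
ICs: h(0) = 0, h′(0) = -16.

f: a_k = 0, 8, 0, -128/3, 0, 2048/5, …
g: a_k = -2, -6, -9, -9, -27/4, -81/20, …
f·g: L₀ = L_f ⊗_s L_g, ord ≤ 2·1.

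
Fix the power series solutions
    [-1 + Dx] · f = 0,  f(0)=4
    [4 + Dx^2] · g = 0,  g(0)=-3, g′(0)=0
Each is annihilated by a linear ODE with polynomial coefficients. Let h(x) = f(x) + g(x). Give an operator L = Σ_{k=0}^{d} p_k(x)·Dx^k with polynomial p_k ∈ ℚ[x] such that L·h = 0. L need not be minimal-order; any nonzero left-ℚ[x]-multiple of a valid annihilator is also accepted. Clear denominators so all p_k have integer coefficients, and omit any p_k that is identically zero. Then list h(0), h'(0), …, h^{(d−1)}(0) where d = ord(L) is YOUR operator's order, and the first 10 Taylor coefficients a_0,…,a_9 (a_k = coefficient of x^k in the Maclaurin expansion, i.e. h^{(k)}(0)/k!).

f: a_k = 4, 4, 2, 2/3, 1/6, 1/30, 1/180, 1/1260, 1/10080, 1/90720, …
g: a_k = -3, 0, 6, 0, -2, 0, 4/15, 0, -2/105, 0, …
h₀=f+g: left-lcm gives L₀, ord ≤ 3.
L = -4 + 4·Dx - Dx^2 + Dx^3  (order 3).
h: a_k = 1, 4, 8, 2/3, -11/6, 1/30, 49/180, 1/1260, -191/10080, 1/90720, …
ICs: h(0) = 1, h′(0) = 4, h′′(0) = 16.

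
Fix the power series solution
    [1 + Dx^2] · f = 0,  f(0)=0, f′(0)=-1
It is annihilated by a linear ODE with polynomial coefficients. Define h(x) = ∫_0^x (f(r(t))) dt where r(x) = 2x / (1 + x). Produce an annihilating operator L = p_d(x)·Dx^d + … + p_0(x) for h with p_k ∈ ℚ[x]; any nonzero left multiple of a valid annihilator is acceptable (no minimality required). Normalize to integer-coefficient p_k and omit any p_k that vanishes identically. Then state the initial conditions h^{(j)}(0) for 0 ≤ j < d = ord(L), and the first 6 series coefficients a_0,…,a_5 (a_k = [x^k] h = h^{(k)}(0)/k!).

f: a_k = 0, -1, 0, 1/6, 0, -1/120, …
Substitute x→r, Dx→(1/r')Dx; clear ⇒ L₀.
h=∫h₀ ⇒ L = L₀·Dx.
L = 4·Dx + (2 + 6·x + 6·x^2 + 2·x^3)·Dx^2 + (1 + 4·x + 6·x^2 + 4·x^3 + x^4)·Dx^3  (order 3).
h: a_k = 0, 0, -1, 2/3, -1/6, -2/5, …
ICs: h(0) = 0, h′(0) = 0, h′′(0) = -2.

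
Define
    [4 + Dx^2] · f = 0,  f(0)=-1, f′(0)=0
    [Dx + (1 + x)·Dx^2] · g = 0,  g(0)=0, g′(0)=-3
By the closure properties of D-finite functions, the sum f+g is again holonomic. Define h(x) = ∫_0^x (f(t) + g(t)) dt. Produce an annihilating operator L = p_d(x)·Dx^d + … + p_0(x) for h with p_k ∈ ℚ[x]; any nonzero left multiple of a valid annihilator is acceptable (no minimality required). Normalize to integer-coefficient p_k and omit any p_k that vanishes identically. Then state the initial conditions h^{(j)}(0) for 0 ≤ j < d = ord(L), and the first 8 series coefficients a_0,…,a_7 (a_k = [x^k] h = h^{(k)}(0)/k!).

L = (20 + 16·x + 8·x^2)·Dx^2 + (12 + 28·x + 24·x^2 + 8·x^3)·Dx^3 + (5 + 4·x + 2·x^2)·Dx^4 + (3 + 7·x + 6·x^2 + 2·x^3)·Dx^5  (order 5).
h: a_k = 0, -1, -3/2, 7/6, -1/4, 1/60, -1/10, 53/630, …
ICs: h(0) = 0, h′(0) = -1, h′′(0) = -3, h′′′(0) = 7, h′′′′(0) = -6.

f: a_k = -1, 0, 2, 0, -2/3, 0, 4/45, 0, …
g: a_k = 0, -3, 3/2, -1, 3/4, -3/5, 1/2, -3/7, …
Weyl lclm of L_f,L_g ⇒ L₀ (ord ≤ 4).
∫: right-multiply L₀ by Dx.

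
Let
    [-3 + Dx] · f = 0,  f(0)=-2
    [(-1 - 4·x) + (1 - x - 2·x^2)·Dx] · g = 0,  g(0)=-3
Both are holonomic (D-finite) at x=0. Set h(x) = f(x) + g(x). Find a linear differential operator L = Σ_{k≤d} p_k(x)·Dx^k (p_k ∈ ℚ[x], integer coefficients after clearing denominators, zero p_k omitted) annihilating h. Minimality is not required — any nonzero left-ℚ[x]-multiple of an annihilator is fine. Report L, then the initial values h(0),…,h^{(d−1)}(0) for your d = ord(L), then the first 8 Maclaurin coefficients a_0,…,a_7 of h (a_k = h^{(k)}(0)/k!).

L = (9 + 9·x + 126·x^2 + 72·x^3) + (3 - 30·x - 51·x^2 + 36·x^3 + 36·x^4)·Dx + (-2 + 9·x + 3·x^2 - 20·x^3 - 12·x^4)·Dx^2  (order 2).
h: a_k = -5, -9, -18, -24, -159/4, -1341/20, -5241/40, -71643/280, …
ICs: h(0) = -5, h′(0) = -9.

f: a_k = -2, -6, -9, -9, -27/4, -81/20, -81/40, -243/280, …
g: a_k = -3, -3, -9, -15, -33, -63, -129, -255, …
Weyl lclm of L_f,L_g ⇒ L₀ (ord ≤ 2).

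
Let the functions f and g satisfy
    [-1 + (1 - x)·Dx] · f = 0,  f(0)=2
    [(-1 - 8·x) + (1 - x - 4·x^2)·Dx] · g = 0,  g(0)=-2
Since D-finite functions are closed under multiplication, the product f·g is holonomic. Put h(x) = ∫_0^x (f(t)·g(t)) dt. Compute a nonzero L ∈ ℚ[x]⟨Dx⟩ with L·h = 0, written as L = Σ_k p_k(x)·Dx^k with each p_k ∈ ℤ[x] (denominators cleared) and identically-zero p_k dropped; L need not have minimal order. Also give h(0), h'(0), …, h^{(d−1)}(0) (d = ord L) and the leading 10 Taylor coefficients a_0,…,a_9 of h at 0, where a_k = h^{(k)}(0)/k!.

f: a_k = 2, 2, 2, 2, 2, 2, 2, 2, 2, 2, …
g: a_k = -2, -2, -10, -18, -58, -130, -362, -882, -2330, -5858, …
Product ⇒ symmetric product L₀, ord ≤ 1.
h=∫₀ˣh₀: take L = L₀·Dx.
L = (-2 - 6·x + 12·x^2)·Dx + (1 - 2·x - 3·x^2 + 4·x^3)·Dx^2  (order 2).
h: a_k = 0, -4, -4, -28/3, -16, -36, -220/3, -1164/7, -366, -7588/9, …
ICs: h(0) = 0, h′(0) = -4.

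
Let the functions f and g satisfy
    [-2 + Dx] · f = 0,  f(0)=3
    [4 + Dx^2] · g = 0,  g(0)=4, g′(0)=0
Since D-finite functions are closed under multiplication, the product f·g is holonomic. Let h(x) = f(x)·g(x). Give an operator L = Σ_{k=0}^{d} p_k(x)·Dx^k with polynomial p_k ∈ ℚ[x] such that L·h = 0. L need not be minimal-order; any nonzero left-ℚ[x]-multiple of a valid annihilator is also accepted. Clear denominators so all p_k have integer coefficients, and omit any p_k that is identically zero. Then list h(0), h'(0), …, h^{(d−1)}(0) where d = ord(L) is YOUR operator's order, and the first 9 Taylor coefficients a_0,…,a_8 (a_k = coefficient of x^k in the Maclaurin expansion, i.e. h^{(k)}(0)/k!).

L = 8 - 4·Dx + Dx^2  (order 2).
h: a_k = 12, 24, 0, -32, -32, -64/5, 0, 256/105, 128/105, …
ICs: h(0) = 12, h′(0) = 24.

f: a_k = 3, 6, 6, 4, 2, 4/5, 4/15, 8/105, 2/105, …
g: a_k = 4, 0, -8, 0, 8/3, 0, -16/45, 0, 8/315, …
Sym-product of L_f,L_g gives L₀ (≤ ord 2).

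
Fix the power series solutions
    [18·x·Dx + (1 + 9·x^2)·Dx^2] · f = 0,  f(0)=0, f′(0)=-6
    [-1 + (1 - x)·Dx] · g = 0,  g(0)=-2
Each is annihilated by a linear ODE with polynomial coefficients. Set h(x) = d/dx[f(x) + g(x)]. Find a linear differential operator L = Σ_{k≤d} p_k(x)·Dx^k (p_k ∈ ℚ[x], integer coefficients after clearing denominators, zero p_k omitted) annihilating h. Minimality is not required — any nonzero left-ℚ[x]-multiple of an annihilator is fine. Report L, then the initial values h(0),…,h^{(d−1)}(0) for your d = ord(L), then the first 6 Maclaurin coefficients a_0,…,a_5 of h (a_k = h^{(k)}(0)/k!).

L = (18 - 72·x - 486·x^2) + (-12 + 18·x + 180·x^2 - 486·x^3)·Dx + (1 + 8·x + 72·x^3 - 81·x^4)·Dx^2  (order 2).
h: a_k = -8, -4, 48, -8, -496, -12, …
ICs: h(0) = -8, h′(0) = -4.

f: a_k = 0, -6, 0, 18, 0, -486/5, …
g: a_k = -2, -2, -2, -2, -2, -2, …
Sum ⇒ L₀ = lclm(L_f,L_g) in ℚ(x)⟨Dx⟩.
h=h₀': d/dx-closure on L₀ ⇒ L.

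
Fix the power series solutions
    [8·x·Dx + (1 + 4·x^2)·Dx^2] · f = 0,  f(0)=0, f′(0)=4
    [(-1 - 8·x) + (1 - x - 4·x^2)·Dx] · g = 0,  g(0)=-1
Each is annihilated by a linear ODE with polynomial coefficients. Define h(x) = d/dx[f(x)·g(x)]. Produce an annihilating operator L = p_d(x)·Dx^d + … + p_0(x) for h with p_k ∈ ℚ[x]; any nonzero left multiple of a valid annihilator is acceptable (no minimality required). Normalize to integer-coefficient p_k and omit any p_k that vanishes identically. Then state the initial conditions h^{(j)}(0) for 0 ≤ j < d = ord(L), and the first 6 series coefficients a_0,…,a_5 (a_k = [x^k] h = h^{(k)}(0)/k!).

L = (14 + 408·x^2 + 384·x^3 + 2304·x^4) + (4 + 34·x + 48·x^2 + 280·x^3 + 384·x^4 + 1536·x^5)·Dx + (-1 - 11·x^2 + 16·x^3 + 20·x^4 + 64·x^5 + 192·x^6)·Dx^2  (order 2).
h: a_k = -4, -8, -44, -368/3, -1532/3, -6744/5, …
ICs: h(0) = -4, h′(0) = -8.

f: a_k = 0, 4, 0, -16/3, 0, 64/5, …
g: a_k = -1, -1, -5, -9, -29, -65, …
f·g: L₀ = L_f ⊗_s L_g, ord ≤ 2·1.
h=h₀': d/dx-closure on L₀ ⇒ L.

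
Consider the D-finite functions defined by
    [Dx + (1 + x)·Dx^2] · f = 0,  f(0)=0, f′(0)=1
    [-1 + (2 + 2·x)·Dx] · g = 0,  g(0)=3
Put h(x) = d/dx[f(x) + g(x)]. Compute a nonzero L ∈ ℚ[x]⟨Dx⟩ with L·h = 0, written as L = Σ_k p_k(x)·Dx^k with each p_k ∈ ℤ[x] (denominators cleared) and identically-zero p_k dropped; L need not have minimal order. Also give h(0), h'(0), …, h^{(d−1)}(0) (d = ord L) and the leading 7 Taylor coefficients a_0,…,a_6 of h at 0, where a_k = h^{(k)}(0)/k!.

L = 1 + (5 + 5·x)·Dx + (2 + 4·x + 2·x^2)·Dx^2  (order 2).
h: a_k = 5/2, -7/4, 25/16, -47/32, 361/256, -701/512, 2741/2048, …
ICs: h(0) = 5/2, h′(0) = -7/4.

f: a_k = 0, 1, -1/2, 1/3, -1/4, 1/5, -1/6, …
g: a_k = 3, 3/2, -3/8, 3/16, -15/128, 21/256, -63/1024, …
Sum ⇒ L₀ = lclm(L_f,L_g) in ℚ(x)⟨Dx⟩.
Derive L from L₀ (diff closure).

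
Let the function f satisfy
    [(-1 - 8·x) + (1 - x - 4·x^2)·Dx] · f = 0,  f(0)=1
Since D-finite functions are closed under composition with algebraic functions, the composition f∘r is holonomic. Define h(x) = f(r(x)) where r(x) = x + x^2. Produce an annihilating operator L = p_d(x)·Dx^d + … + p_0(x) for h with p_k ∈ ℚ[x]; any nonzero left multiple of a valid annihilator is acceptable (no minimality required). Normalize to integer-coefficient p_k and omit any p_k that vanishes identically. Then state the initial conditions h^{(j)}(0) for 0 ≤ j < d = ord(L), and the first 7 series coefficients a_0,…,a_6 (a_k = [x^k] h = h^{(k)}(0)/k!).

f: a_k = 1, 1, 5, 9, 29, 65, 181, …
L₀ from L_f via x↦r, Dx↦r'^{-1}Dx.
L = (1 + 10·x + 24·x^2 + 16·x^3) + (-1 + x + 5·x^2 + 8·x^3 + 4·x^4)·Dx  (order 1).
h: a_k = 1, 1, 6, 19, 61, 208, 689, …
ICs: h(0) = 1.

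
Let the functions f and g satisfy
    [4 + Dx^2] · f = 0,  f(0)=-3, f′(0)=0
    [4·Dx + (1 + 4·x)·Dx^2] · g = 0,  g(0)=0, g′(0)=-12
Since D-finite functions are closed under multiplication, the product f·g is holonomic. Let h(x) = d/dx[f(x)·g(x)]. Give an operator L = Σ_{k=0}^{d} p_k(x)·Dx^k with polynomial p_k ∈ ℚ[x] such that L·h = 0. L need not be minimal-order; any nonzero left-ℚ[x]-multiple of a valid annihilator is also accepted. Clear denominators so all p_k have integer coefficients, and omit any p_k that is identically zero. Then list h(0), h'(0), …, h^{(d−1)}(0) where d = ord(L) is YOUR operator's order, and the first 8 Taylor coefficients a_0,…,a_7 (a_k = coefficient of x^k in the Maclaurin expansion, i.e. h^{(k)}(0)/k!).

f: a_k = -3, 0, 6, 0, -2, 0, 4/15, 0, …
g: a_k = 0, -12, 24, -64, 192, -3072/5, 2048, -49152/7, …
Product ⇒ symmetric product L₀, ord ≤ 4.
Derive L from L₀ (diff closure).
L = (-832 - 992·x - 5568·x^2 - 12288·x^3 - 2048·x^4 + 24576·x^5 + 16384·x^6) + (-264 - 1568·x - 2560·x^2 + 10240·x^4 + 8192·x^5)·Dx + (-220 - 368·x - 1760·x^2 - 3072·x^3 + 2048·x^4 + 12288·x^5 + 8192·x^6)·Dx^2 + (-66 - 392·x - 640·x^2 + 2560·x^4 + 2048·x^5)·Dx^3 + (-3 - 30·x - 92·x^2 + 640·x^4 + 1536·x^5 + 1024·x^6)·Dx^4  (order 4).
h: a_k = 36, -144, 360, -1728, 7416, -30240, 612624/5, -2472704/5, …
ICs: h(0) = 36, h′(0) = -144, h′′(0) = 720, h′′′(0) = -10368.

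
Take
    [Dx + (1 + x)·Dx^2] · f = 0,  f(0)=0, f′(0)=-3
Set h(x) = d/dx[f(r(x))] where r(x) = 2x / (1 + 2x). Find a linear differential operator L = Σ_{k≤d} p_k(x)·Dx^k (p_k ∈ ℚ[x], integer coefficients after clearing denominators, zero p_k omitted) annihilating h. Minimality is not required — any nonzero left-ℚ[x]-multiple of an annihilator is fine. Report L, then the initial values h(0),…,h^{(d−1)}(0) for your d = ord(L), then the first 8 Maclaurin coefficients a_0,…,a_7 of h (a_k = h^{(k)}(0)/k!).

L = (6 + 16·x) + (1 + 6·x + 8·x^2)·Dx  (order 1).
h: a_k = -6, 36, -168, 720, -2976, 12096, -48768, 195840, …
ICs: h(0) = -6.

f: a_k = 0, -3, 3/2, -1, 3/4, -3/5, 1/2, -3/7, …
Change of var in L_f (x↦r) gives L₀.
h₀' ⇒ L via d/dx closure of L₀.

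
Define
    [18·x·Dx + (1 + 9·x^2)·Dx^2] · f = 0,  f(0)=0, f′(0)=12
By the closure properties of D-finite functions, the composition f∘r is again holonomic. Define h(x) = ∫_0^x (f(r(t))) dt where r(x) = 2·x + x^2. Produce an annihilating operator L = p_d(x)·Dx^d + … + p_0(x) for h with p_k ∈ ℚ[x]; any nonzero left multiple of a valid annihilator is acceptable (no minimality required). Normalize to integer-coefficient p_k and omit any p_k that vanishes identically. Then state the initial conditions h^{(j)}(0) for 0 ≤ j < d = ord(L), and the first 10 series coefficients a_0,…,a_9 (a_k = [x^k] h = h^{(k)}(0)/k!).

L = (-1 + 72·x + 144·x^2 + 108·x^3 + 27·x^4)·Dx^2 + (1 + x + 36·x^2 + 72·x^3 + 45·x^4 + 9·x^5)·Dx^3  (order 3).
h: a_k = 0, 0, 12, 4, -72, -432/5, 5004/5, 15516/7, -126360/7, -61344, …
ICs: h(0) = 0, h′(0) = 0, h′′(0) = 24.

f: a_k = 0, 12, 0, -36, 0, 972/5, 0, -8748/7, 0, 8748, …
L₀ from L_f via x↦r, Dx↦r'^{-1}Dx.
∫: right-multiply L₀ by Dx.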